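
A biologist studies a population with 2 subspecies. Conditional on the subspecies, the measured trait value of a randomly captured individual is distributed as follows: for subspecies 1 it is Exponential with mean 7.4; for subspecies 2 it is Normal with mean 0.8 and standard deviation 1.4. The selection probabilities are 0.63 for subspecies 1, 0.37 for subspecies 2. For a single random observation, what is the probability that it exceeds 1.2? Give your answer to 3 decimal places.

0.679

Conditional on each subspecies, P(X > 1.2): 1: 0.850303; 2: 0.387548.
By total probability, P(X > 1.2) = 0.63·0.850303 + 0.37·0.387548 = 0.679084.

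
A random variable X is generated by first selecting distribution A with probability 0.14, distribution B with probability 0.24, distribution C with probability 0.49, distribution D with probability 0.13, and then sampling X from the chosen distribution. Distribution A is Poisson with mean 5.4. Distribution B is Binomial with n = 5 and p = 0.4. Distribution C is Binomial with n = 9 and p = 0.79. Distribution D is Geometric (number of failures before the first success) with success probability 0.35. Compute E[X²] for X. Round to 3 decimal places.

32.727

For each component E[X²] = Var + (mean)², giving A: 34.56; B: 5.2; C: 52.0452; D: 8.7551.
Overall E[X²] = 0.14·34.56 + 0.24·5.2 + 0.49·52.0452 + 0.13·8.7551 = 32.7267.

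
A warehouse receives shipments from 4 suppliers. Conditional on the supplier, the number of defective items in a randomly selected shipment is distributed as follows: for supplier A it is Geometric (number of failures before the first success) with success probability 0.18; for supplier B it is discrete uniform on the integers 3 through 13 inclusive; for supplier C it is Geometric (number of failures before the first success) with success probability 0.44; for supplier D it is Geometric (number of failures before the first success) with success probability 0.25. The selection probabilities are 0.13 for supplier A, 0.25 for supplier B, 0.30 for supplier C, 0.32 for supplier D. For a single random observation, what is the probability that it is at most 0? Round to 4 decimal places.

0.2354

Conditional on each supplier, P(X ≤ 0): A: 0.18; B: 0; C: 0.44; D: 0.25.
By total probability, P(X ≤ 0) = 0.13·0.18 + 0.25·0 + 0.3·0.44 + 0.32·0.25 = 0.2354.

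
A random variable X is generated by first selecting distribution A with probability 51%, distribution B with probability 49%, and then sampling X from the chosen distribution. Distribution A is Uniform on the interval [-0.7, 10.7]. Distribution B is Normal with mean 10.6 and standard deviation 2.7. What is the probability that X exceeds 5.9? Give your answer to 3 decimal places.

0.685

Conditional on each component, P(X > 5.9): A: 0.421053; B: 0.959135.
By total probability, P(X > 5.9) = 0.51·0.421053 + 0.49·0.959135 = 0.684713.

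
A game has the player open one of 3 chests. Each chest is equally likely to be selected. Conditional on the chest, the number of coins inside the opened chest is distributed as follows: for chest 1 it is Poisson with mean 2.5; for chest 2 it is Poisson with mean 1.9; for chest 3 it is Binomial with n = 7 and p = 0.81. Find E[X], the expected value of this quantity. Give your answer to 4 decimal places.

Component means — 1: 2.5; 2: 1.9; 3: 5.67.
E[X] = 0.333333·2.5 + 0.333333·1.9 + 0.333333·5.67 = 3.35667.

3.3567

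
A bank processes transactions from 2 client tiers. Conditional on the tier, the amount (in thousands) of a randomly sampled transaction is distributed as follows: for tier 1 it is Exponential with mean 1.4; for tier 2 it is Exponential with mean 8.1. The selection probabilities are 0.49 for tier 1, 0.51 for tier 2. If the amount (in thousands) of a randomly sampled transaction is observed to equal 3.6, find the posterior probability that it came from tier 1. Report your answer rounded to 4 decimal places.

Likelihoods f(3.6 | ·): 1: 0.0545902; 2: 0.0791581.
Posterior ∝ prior × likelihood. Numerator for 1: 0.49·0.0545902 = 0.0267492.
Normalizing constant: 0.49·0.0545902 + 0.51·0.0791581 = 0.0671198.
P(1 | observation) = 0.0267492 / 0.0671198 = 0.398529.

0.3985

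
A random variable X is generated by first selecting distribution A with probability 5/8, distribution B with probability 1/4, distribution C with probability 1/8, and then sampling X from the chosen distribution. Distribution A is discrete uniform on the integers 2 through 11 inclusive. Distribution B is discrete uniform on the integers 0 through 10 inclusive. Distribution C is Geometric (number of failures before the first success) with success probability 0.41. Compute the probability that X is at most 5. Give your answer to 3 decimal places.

Conditional on each component, P(X ≤ 5): A: 0.4; B: 0.545455; C: 0.957819.
By total probability, P(X ≤ 5) = 0.625·0.4 + 0.25·0.545455 + 0.125·0.957819 = 0.506091.

0.506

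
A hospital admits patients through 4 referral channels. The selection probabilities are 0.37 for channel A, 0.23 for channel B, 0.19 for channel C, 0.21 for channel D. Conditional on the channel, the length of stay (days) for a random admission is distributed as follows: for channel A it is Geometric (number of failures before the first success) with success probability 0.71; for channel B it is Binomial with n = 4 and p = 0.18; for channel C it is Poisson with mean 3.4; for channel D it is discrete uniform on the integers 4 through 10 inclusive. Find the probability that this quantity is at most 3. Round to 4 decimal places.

0.7032

Conditional on each channel, P(X ≤ 3): A: 0.992927; B: 0.99895; C: 0.558357; D: 0.
By total probability, P(X ≤ 3) = 0.37·0.992927 + 0.23·0.99895 + 0.19·0.558357 + 0.21·0 = 0.703229.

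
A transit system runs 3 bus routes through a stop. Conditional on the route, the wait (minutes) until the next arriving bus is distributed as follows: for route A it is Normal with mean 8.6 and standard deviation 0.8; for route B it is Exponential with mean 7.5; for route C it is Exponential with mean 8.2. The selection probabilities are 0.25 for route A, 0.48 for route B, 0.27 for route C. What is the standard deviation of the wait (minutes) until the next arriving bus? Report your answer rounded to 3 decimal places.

6.748

Per component, A: μ=8.6, E[X²]=74.6; B: μ=7.5, E[X²]=112.5; C: μ=8.2, E[X²]=134.48.
E[X] = 0.25·8.6 + 0.48·7.5 + 0.27·8.2 = 7.964.
E[X²] = 0.25·74.6 + 0.48·112.5 + 0.27·134.48 = 108.96.
Var(X) = E[X²] − (E[X])² = 108.96 − 63.4253 = 45.5343.
SD(X) = √45.5343 = 6.74791.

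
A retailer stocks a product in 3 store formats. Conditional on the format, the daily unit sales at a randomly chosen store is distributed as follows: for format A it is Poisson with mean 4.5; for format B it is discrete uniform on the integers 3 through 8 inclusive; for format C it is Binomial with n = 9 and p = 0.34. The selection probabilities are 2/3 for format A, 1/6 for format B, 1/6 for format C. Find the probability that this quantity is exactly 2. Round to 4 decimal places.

Conditional on each format, P(X = 2): A: 0.112479; B: 0; C: 0.227022.
By total probability, P(X = 2) = 0.666667·0.112479 + 0.166667·0 + 0.166667·0.227022 = 0.112823.

0.1128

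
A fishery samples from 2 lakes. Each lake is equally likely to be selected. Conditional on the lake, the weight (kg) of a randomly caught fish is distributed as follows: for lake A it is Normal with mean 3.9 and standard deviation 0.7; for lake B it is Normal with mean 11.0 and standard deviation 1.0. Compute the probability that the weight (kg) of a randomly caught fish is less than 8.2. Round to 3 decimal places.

0.501

Conditional on each lake, P(X < 8.2): A: 1; B: 0.00255513.
By total probability, P(X < 8.2) = 0.5·1 + 0.5·0.00255513 = 0.501278.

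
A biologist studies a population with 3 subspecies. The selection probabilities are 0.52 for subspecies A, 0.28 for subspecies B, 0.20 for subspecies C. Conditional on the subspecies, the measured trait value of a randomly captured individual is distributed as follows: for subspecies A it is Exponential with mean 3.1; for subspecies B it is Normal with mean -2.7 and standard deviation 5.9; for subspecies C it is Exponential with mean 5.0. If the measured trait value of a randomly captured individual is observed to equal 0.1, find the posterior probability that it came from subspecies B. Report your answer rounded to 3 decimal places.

0.077

Likelihoods f(0.1 | ·): A: 0.312341; B: 0.0604159; C: 0.19604.
Posterior ∝ prior × likelihood. Numerator for B: 0.28·0.0604159 = 0.0169165.
Normalizing constant: 0.52·0.312341 + 0.28·0.0604159 + 0.2·0.19604 = 0.218542.
P(B | observation) = 0.0169165 / 0.218542 = 0.0774061.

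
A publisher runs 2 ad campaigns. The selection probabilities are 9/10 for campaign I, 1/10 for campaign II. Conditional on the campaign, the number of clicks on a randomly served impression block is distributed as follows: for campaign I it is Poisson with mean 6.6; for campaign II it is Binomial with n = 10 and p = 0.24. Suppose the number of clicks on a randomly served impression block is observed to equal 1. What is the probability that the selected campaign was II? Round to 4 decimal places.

Likelihoods P(X=1 | ·): I: 0.00897843; II: 0.203018.
Posterior ∝ prior × likelihood. Numerator for II: 0.1·0.203018 = 0.0203018.
Normalizing constant: 0.9·0.00897843 + 0.1·0.203018 = 0.0283823.
P(II | observation) = 0.0203018 / 0.0283823 = 0.715295.

0.7153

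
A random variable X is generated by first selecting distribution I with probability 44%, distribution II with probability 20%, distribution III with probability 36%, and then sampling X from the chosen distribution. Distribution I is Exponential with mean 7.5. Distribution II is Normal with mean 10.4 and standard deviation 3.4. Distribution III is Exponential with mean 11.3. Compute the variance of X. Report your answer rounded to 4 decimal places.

76.1161

Per component, I: μ=7.5, E[X²]=112.5; II: μ=10.4, E[X²]=119.72; III: μ=11.3, E[X²]=255.38.
E[X] = 0.44·7.5 + 0.2·10.4 + 0.36·11.3 = 9.448.
E[X²] = 0.44·112.5 + 0.2·119.72 + 0.36·255.38 = 165.381.
Var(X) = E[X²] − (E[X])² = 165.381 − 89.2647 = 76.1161.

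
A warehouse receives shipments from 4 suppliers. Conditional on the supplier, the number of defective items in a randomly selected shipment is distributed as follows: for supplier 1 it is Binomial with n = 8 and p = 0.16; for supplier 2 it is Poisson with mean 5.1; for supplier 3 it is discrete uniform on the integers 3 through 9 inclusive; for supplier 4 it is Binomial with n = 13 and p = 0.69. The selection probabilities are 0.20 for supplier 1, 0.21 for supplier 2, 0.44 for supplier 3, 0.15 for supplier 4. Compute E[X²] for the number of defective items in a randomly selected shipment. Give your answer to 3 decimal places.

37.162

For each component E[X²] = Var + (mean)², giving 1: 2.7136; 2: 31.11; 3: 40; 4: 83.2416.
Overall E[X²] = 0.2·2.7136 + 0.21·31.11 + 0.44·40 + 0.15·83.2416 = 37.1621.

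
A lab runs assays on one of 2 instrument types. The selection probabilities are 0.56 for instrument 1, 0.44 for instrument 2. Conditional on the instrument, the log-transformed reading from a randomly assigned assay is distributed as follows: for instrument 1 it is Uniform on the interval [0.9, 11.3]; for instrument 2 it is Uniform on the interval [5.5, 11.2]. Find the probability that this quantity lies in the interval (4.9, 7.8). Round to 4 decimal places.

0.3337

Conditional on each instrument, P(4.9 < X < 7.8): 1: 0.278846; 2: 0.403509.
By total probability, P(4.9 < X < 7.8) = 0.56·0.278846 + 0.44·0.403509 = 0.333698.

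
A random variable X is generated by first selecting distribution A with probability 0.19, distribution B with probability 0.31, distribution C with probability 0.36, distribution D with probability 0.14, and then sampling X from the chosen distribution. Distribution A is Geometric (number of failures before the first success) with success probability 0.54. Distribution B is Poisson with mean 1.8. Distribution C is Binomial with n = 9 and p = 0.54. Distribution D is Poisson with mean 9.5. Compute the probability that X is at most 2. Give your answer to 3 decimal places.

Conditional on each component, P(X ≤ 2): A: 0.902664; B: 0.730621; C: 0.0564157; D: 0.00416363.
By total probability, P(X ≤ 2) = 0.19·0.902664 + 0.31·0.730621 + 0.36·0.0564157 + 0.14·0.00416363 = 0.418891.

0.419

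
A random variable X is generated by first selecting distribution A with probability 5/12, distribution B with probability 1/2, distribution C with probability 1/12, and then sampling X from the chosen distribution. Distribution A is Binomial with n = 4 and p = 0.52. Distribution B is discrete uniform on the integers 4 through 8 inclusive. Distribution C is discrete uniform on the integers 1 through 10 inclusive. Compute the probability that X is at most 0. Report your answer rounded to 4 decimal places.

0.0221

Conditional on each component, P(X ≤ 0): A: 0.0530842; B: 0; C: 0.
By total probability, P(X ≤ 0) = 0.416667·0.0530842 + 0.5·0 + 0.0833333·0 = 0.0221184.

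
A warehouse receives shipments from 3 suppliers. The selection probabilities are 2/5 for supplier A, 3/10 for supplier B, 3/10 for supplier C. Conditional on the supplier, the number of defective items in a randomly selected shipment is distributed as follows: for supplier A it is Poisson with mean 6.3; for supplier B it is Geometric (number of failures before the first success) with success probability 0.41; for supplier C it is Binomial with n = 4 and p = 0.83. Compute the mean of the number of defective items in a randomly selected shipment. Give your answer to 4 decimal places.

3.9477

Component means — A: 6.3; B: 1.43902; C: 3.32.
E[X] = 0.4·6.3 + 0.3·1.43902 + 0.3·3.32 = 3.94771.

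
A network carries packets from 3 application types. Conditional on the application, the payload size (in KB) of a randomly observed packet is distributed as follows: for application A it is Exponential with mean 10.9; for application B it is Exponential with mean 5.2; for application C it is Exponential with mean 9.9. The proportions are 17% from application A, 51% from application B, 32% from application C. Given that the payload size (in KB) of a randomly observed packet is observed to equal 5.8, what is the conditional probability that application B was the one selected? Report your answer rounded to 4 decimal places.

Likelihoods f(5.8 | ·): A: 0.0538866; B: 0.0630364; C: 0.056225.
Posterior ∝ prior × likelihood. Numerator for B: 0.51·0.0630364 = 0.0321486.
Normalizing constant: 0.17·0.0538866 + 0.51·0.0630364 + 0.32·0.056225 = 0.0593013.
P(B | observation) = 0.0321486 / 0.0593013 = 0.542122.

0.5421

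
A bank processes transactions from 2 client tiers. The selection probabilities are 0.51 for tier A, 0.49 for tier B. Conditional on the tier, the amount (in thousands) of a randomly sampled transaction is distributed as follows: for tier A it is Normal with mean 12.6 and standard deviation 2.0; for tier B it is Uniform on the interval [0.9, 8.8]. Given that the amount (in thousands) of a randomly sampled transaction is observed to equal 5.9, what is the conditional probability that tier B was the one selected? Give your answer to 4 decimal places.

Likelihoods f(5.9 | ·): A: 0.000729365; B: 0.126582.
Posterior ∝ prior × likelihood. Numerator for B: 0.49·0.126582 = 0.0620253.
Normalizing constant: 0.51·0.000729365 + 0.49·0.126582 = 0.0623973.
P(B | observation) = 0.0620253 / 0.0623973 = 0.994039.

0.9940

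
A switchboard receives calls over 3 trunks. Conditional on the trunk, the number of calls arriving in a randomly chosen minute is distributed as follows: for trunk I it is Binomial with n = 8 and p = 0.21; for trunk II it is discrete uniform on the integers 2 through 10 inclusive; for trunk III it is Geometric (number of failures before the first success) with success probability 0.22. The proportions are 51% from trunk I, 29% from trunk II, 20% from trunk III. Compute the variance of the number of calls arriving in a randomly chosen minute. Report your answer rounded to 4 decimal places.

9.2979

Per component, I: μ=1.68, E[X²]=4.1496; II: μ=6, E[X²]=42.6667; III: μ=3.54545, E[X²]=28.686.
E[X] = 0.51·1.68 + 0.29·6 + 0.2·3.54545 = 3.30589.
E[X²] = 0.51·4.1496 + 0.29·42.6667 + 0.2·28.686 = 20.2268.
Var(X) = E[X²] − (E[X])² = 20.2268 − 10.9289 = 9.2979.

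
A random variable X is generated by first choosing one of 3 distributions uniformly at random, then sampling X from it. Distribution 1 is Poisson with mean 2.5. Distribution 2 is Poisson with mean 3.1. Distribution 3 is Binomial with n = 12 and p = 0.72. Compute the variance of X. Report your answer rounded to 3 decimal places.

Per component, 1: μ=2.5, E[X²]=8.75; 2: μ=3.1, E[X²]=12.71; 3: μ=8.64, E[X²]=77.0688.
E[X] = 0.333333·2.5 + 0.333333·3.1 + 0.333333·8.64 = 4.74667.
E[X²] = 0.333333·8.75 + 0.333333·12.71 + 0.333333·77.0688 = 32.8429.
Var(X) = E[X²] − (E[X])² = 32.8429 − 22.5308 = 10.3121.

10.312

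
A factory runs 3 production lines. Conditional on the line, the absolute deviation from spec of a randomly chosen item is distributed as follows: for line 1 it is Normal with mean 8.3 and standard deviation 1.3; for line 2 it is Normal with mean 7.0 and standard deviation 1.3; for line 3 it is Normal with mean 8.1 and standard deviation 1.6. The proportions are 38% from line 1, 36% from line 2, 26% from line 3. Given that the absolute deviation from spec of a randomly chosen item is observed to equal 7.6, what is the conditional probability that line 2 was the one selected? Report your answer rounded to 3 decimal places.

Likelihoods f(7.6 | ·): 1: 0.265465; 2: 0.275874; 3: 0.237457.
Posterior ∝ prior × likelihood. Numerator for 2: 0.36·0.275874 = 0.0993146.
Normalizing constant: 0.38·0.265465 + 0.36·0.275874 + 0.26·0.237457 = 0.26193.
P(2 | observation) = 0.0993146 / 0.26193 = 0.379165.

0.379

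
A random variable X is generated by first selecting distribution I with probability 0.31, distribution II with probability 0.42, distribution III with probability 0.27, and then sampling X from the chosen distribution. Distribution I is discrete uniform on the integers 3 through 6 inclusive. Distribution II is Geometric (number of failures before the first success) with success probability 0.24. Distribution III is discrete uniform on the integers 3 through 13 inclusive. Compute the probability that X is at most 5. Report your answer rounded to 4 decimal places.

Conditional on each component, P(X ≤ 5): I: 0.75; II: 0.8073; III: 0.272727.
By total probability, P(X ≤ 5) = 0.31·0.75 + 0.42·0.8073 + 0.27·0.272727 = 0.645202.

0.6452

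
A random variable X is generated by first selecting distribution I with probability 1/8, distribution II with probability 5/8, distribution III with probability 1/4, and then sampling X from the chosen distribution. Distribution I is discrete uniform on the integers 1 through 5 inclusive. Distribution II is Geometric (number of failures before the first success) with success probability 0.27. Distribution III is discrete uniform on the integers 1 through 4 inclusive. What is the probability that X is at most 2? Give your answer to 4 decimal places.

0.5569

Conditional on each component, P(X ≤ 2): I: 0.4; II: 0.610983; III: 0.5.
By total probability, P(X ≤ 2) = 0.125·0.4 + 0.625·0.610983 + 0.25·0.5 = 0.556864.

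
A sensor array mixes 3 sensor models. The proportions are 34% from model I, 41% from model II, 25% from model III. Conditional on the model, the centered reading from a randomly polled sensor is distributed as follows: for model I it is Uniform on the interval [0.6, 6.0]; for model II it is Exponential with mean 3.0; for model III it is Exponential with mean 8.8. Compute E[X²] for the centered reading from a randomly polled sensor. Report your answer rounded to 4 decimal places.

50.6288

For each component E[X²] = Var + (mean)², giving I: 13.32; II: 18; III: 154.88.
Overall E[X²] = 0.34·13.32 + 0.41·18 + 0.25·154.88 = 50.6288.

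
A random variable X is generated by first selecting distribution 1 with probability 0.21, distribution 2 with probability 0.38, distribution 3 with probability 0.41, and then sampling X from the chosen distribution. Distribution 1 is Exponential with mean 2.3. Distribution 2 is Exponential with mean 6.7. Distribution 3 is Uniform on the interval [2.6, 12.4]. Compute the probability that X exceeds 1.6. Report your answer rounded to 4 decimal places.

0.8140

Conditional on each component, P(X > 1.6): 1: 0.498749; 2: 0.787568; 3: 1.
By total probability, P(X > 1.6) = 0.21·0.498749 + 0.38·0.787568 + 0.41·1 = 0.814013.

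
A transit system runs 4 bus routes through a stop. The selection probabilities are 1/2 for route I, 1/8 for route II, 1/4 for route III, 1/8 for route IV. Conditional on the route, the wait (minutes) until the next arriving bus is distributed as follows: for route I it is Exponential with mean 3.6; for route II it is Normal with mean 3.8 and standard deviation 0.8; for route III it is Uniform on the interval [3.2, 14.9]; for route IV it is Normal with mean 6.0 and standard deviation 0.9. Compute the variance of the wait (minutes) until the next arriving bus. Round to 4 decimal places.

Per component, I: μ=3.6, E[X²]=25.92; II: μ=3.8, E[X²]=15.08; III: μ=9.05, E[X²]=93.31; IV: μ=6, E[X²]=36.81.
E[X] = 0.5·3.6 + 0.125·3.8 + 0.25·9.05 + 0.125·6 = 5.2875.
E[X²] = 0.5·25.92 + 0.125·15.08 + 0.25·93.31 + 0.125·36.81 = 42.7738.
Var(X) = E[X²] − (E[X])² = 42.7738 − 27.9577 = 14.8161.

14.8161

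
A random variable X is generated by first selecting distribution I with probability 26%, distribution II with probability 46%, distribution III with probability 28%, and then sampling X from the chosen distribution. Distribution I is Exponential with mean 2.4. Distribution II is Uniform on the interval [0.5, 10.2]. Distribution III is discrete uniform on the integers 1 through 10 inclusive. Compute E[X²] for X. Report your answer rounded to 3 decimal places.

For each component E[X²] = Var + (mean)², giving I: 11.52; II: 36.4633; III: 38.5.
Overall E[X²] = 0.26·11.52 + 0.46·36.4633 + 0.28·38.5 = 30.5483.

30.548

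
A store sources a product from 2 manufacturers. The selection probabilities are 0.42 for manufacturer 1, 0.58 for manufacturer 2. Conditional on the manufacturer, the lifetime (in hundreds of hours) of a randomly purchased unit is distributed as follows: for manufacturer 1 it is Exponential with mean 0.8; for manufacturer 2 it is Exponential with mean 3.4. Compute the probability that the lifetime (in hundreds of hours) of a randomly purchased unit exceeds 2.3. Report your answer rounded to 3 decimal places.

Conditional on each manufacturer, P(X > 2.3): 1: 0.0564161; 2: 0.508408.
By total probability, P(X > 2.3) = 0.42·0.0564161 + 0.58·0.508408 = 0.318572.

0.319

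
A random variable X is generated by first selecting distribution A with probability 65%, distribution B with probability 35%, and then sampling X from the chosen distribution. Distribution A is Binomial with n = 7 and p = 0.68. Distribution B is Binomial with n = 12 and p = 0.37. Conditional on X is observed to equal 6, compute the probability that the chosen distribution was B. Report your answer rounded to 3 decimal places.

Likelihoods P(X=6 | ·): A: 0.221463; B: 0.148226.
Posterior ∝ prior × likelihood. Numerator for B: 0.35·0.148226 = 0.0518792.
Normalizing constant: 0.65·0.221463 + 0.35·0.148226 = 0.19583.
P(B | observation) = 0.0518792 / 0.19583 = 0.264919.

0.265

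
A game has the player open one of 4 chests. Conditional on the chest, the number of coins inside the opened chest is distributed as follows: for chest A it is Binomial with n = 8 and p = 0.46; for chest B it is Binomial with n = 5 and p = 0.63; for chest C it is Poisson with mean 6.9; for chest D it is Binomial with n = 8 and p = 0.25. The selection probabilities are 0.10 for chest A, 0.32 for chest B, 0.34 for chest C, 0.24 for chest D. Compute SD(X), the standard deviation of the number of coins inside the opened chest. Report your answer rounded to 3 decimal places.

2.701

Per component, A: μ=3.68, E[X²]=15.5296; B: μ=3.15, E[X²]=11.088; C: μ=6.9, E[X²]=54.51; D: μ=2, E[X²]=5.5.
E[X] = 0.1·3.68 + 0.32·3.15 + 0.34·6.9 + 0.24·2 = 4.202.
E[X²] = 0.1·15.5296 + 0.32·11.088 + 0.34·54.51 + 0.24·5.5 = 24.9545.
Var(X) = E[X²] − (E[X])² = 24.9545 − 17.6568 = 7.29772.
SD(X) = √7.29772 = 2.70143.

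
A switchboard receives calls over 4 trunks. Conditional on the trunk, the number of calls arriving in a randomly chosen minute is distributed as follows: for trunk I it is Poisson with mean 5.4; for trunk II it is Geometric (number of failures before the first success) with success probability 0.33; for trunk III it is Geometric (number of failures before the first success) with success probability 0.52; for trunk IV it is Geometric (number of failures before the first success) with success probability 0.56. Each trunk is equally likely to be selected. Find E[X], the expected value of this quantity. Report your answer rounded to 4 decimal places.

Component means — I: 5.4; II: 2.0303; III: 0.923077; IV: 0.785714.
E[X] = 0.25·5.4 + 0.25·2.0303 + 0.25·0.923077 + 0.25·0.785714 = 2.28477.

2.2848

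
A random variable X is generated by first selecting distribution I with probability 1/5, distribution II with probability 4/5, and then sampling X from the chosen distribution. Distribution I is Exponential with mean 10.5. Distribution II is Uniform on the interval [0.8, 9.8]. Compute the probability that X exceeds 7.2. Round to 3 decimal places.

0.332

Conditional on each component, P(X > 7.2): I: 0.50373; II: 0.288889.
By total probability, P(X > 7.2) = 0.2·0.50373 + 0.8·0.288889 = 0.331857.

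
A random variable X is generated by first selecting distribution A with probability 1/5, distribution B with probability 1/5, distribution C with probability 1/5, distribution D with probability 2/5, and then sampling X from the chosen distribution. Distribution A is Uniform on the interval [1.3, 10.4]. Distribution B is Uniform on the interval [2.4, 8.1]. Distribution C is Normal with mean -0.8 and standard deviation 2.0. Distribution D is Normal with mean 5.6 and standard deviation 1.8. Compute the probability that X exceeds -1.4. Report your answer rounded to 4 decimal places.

0.9236

Conditional on each component, P(X > -1.4): A: 1; B: 1; C: 0.617911; D: 0.99995.
By total probability, P(X > -1.4) = 0.2·1 + 0.2·1 + 0.2·0.617911 + 0.4·0.99995 = 0.923562.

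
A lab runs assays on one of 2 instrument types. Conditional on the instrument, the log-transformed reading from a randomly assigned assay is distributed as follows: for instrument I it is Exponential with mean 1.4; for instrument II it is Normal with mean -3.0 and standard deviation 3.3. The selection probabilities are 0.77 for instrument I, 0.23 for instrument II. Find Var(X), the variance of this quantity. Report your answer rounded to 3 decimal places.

7.443

Per component, I: μ=1.4, E[X²]=3.92; II: μ=-3, E[X²]=19.89.
E[X] = 0.77·1.4 + 0.23·-3 = 0.388.
E[X²] = 0.77·3.92 + 0.23·19.89 = 7.5931.
Var(X) = E[X²] − (E[X])² = 7.5931 − 0.150544 = 7.44256.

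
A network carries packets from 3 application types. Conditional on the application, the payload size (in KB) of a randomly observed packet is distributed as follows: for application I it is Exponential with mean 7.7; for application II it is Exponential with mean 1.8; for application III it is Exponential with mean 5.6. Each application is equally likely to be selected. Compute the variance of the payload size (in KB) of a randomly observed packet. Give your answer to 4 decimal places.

37.2589

Per component, I: μ=7.7, E[X²]=118.58; II: μ=1.8, E[X²]=6.48; III: μ=5.6, E[X²]=62.72.
E[X] = 0.333333·7.7 + 0.333333·1.8 + 0.333333·5.6 = 5.03333.
E[X²] = 0.333333·118.58 + 0.333333·6.48 + 0.333333·62.72 = 62.5933.
Var(X) = E[X²] − (E[X])² = 62.5933 − 25.3344 = 37.2589.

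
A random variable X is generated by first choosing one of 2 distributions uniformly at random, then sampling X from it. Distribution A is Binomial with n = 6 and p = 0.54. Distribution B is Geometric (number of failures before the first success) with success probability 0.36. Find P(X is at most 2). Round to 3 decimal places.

Conditional on each component, P(X ≤ 2): A: 0.27205; B: 0.737856.
By total probability, P(X ≤ 2) = 0.5·0.27205 + 0.5·0.737856 = 0.504953.

0.505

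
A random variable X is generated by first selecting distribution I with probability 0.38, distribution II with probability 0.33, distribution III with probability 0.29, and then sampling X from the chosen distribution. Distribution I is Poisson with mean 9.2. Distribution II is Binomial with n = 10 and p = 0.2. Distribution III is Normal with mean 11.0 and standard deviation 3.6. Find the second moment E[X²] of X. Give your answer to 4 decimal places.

For each component E[X²] = Var + (mean)², giving I: 93.84; II: 5.6; III: 133.96.
Overall E[X²] = 0.38·93.84 + 0.33·5.6 + 0.29·133.96 = 76.3556.

76.3556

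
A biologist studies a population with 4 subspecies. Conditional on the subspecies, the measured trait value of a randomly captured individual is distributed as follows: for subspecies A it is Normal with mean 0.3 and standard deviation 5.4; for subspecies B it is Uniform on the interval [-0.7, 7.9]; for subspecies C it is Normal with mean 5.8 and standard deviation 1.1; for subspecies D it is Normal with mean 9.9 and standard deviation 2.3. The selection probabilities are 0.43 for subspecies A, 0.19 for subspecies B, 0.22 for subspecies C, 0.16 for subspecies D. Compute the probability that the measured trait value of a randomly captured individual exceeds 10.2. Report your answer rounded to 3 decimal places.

Conditional on each subspecies, P(X > 10.2): A: 0.0333765; B: 0; C: 3.16712e-05; D: 0.448111.
By total probability, P(X > 10.2) = 0.43·0.0333765 + 0.19·0 + 0.22·3.16712e-05 + 0.16·0.448111 = 0.0860567.

0.086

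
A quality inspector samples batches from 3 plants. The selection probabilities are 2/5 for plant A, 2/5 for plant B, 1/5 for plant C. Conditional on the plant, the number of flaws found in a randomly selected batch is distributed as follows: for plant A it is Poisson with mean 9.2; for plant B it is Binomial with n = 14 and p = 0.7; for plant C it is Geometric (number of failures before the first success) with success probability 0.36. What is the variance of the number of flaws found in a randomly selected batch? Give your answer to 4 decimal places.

Per component, A: μ=9.2, E[X²]=93.84; B: μ=9.8, E[X²]=98.98; C: μ=1.77778, E[X²]=8.09877.
E[X] = 0.4·9.2 + 0.4·9.8 + 0.2·1.77778 = 7.95556.
E[X²] = 0.4·93.84 + 0.4·98.98 + 0.2·8.09877 = 78.7478.
Var(X) = E[X²] − (E[X])² = 78.7478 − 63.2909 = 15.4569.

15.4569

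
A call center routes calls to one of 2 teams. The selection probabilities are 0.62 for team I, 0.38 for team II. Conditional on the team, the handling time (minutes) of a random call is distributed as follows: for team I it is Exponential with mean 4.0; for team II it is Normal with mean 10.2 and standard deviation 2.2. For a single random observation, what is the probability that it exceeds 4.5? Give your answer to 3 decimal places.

Conditional on each team, P(X > 4.5): I: 0.324652; II: 0.995214.
By total probability, P(X > 4.5) = 0.62·0.324652 + 0.38·0.995214 = 0.579466.

0.579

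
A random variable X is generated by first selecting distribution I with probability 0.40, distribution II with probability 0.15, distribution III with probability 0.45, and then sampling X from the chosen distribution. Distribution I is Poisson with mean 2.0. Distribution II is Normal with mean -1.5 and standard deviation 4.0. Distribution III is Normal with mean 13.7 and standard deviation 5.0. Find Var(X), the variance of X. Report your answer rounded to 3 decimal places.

55.420

Per component, I: μ=2, E[X²]=6; II: μ=-1.5, E[X²]=18.25; III: μ=13.7, E[X²]=212.69.
E[X] = 0.4·2 + 0.15·-1.5 + 0.45·13.7 = 6.74.
E[X²] = 0.4·6 + 0.15·18.25 + 0.45·212.69 = 100.848.
Var(X) = E[X²] − (E[X])² = 100.848 − 45.4276 = 55.4204.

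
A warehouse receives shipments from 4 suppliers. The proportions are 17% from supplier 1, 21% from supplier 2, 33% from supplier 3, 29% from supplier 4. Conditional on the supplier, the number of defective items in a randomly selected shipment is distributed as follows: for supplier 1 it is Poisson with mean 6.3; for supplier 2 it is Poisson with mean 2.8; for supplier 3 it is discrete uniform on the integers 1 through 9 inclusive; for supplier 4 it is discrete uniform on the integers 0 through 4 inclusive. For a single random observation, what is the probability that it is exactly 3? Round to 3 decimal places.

0.154

Conditional on each supplier, P(X = 3): 1: 0.0765271; 2: 0.222484; 3: 0.111111; 4: 0.2.
By total probability, P(X = 3) = 0.17·0.0765271 + 0.21·0.222484 + 0.33·0.111111 + 0.29·0.2 = 0.154398.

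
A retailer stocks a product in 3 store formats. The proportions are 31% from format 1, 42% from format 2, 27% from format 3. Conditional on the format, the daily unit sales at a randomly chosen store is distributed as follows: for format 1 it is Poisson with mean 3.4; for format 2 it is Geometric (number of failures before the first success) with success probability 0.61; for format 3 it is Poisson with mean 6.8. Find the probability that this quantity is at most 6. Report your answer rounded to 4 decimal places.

Conditional on each format, P(X ≤ 6): 1: 0.942147; 2: 0.998628; 3: 0.479916.
By total probability, P(X ≤ 6) = 0.31·0.942147 + 0.42·0.998628 + 0.27·0.479916 = 0.841067.

0.8411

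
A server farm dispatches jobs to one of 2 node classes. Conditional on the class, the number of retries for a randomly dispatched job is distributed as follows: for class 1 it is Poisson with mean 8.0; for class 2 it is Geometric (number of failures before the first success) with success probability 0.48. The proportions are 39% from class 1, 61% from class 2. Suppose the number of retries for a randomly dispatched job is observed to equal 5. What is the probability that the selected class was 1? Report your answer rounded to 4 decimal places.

0.7624

Likelihoods P(X=5 | ·): 1: 0.0916037; 2: 0.0182498.
Posterior ∝ prior × likelihood. Numerator for 1: 0.39·0.0916037 = 0.0357254.
Normalizing constant: 0.39·0.0916037 + 0.61·0.0182498 = 0.0468578.
P(1 | observation) = 0.0357254 / 0.0468578 = 0.762422.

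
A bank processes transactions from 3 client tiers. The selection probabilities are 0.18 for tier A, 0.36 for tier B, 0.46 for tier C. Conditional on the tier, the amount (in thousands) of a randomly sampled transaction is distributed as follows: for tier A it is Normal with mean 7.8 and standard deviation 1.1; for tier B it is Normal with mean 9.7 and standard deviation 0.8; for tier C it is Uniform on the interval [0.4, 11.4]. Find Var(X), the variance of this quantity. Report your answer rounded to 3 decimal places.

Per component, A: μ=7.8, E[X²]=62.05; B: μ=9.7, E[X²]=94.73; C: μ=5.9, E[X²]=44.8933.
E[X] = 0.18·7.8 + 0.36·9.7 + 0.46·5.9 = 7.61.
E[X²] = 0.18·62.05 + 0.36·94.73 + 0.46·44.8933 = 65.9227.
Var(X) = E[X²] − (E[X])² = 65.9227 − 57.9121 = 8.01063.

8.011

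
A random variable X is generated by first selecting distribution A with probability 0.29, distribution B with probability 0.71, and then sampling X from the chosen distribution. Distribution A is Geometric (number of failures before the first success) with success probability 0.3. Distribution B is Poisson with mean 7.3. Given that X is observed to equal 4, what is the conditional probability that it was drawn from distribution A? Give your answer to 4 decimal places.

Likelihoods P(X=4 | ·): A: 0.07203; B: 0.0799338.
Posterior ∝ prior × likelihood. Numerator for A: 0.29·0.07203 = 0.0208887.
Normalizing constant: 0.29·0.07203 + 0.71·0.0799338 = 0.0776417.
P(A | observation) = 0.0208887 / 0.0776417 = 0.26904.

0.2690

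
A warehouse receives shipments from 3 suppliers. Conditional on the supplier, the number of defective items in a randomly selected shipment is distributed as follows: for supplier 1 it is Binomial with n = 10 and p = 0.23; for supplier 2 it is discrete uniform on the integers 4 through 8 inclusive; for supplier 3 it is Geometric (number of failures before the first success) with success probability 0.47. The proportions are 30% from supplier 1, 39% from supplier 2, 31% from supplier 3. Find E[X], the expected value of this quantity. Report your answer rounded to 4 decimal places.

Component means — 1: 2.3; 2: 6; 3: 1.12766.
E[X] = 0.3·2.3 + 0.39·6 + 0.31·1.12766 = 3.37957.

3.3796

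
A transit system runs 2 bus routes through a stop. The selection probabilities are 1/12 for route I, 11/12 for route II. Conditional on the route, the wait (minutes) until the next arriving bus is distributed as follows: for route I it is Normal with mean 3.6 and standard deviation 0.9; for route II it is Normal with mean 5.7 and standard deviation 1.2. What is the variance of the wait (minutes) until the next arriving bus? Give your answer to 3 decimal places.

Per component, I: μ=3.6, E[X²]=13.77; II: μ=5.7, E[X²]=33.93.
E[X] = 0.0833333·3.6 + 0.916667·5.7 = 5.525.
E[X²] = 0.0833333·13.77 + 0.916667·33.93 = 32.25.
Var(X) = E[X²] − (E[X])² = 32.25 − 30.5256 = 1.72438.

1.724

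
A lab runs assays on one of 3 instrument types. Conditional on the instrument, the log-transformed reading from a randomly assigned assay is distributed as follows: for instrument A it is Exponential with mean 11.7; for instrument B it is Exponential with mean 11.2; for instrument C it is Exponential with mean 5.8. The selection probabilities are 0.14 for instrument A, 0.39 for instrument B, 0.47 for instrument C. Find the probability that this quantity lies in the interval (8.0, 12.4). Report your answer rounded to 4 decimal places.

0.1471

Conditional on each instrument, P(8.0 < X < 12.4): A: 0.1582; B: 0.15904; C: 0.133854.
By total probability, P(8.0 < X < 12.4) = 0.14·0.1582 + 0.39·0.15904 + 0.47·0.133854 = 0.147085.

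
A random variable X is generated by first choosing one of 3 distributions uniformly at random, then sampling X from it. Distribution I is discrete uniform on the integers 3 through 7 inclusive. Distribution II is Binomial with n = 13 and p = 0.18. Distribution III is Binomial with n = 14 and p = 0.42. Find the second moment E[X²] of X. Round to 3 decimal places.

For each component E[X²] = Var + (mean)², giving I: 27; II: 7.3944; III: 37.9848.
Overall E[X²] = 0.333333·27 + 0.333333·7.3944 + 0.333333·37.9848 = 24.1264.

24.126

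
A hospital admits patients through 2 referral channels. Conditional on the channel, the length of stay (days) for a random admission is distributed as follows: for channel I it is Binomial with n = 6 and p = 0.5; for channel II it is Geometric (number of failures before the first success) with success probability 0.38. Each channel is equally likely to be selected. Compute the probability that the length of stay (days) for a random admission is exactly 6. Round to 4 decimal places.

0.0186

Conditional on each channel, P(X = 6): I: 0.015625; II: 0.0215841.
By total probability, P(X = 6) = 0.5·0.015625 + 0.5·0.0215841 = 0.0186045.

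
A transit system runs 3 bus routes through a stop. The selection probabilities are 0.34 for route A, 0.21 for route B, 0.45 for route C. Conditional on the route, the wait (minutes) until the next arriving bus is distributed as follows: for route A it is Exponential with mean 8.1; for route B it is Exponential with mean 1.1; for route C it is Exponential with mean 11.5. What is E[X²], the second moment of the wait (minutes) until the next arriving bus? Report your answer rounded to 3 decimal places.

For each component E[X²] = Var + (mean)², giving A: 131.22; B: 2.42; C: 264.5.
Overall E[X²] = 0.34·131.22 + 0.21·2.42 + 0.45·264.5 = 164.148.

164.148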